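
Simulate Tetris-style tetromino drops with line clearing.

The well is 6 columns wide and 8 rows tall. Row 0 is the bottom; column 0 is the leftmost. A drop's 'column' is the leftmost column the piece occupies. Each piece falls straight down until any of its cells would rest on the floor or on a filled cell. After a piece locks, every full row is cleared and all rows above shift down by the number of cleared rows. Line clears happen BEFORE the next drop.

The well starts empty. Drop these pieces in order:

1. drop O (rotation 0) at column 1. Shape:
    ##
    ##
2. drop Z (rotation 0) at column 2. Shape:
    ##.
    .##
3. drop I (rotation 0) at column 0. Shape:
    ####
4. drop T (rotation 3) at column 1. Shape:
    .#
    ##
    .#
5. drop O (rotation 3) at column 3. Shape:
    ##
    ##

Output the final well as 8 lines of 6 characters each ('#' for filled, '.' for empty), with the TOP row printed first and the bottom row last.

Drop 1: O rot0 at col 1 lands with bottom-row=0; cleared 0 line(s) (total 0); column heights now [0 2 2 0 0 0], max=2
Drop 2: Z rot0 at col 2 lands with bottom-row=1; cleared 0 line(s) (total 0); column heights now [0 2 3 3 2 0], max=3
Drop 3: I rot0 at col 0 lands with bottom-row=3; cleared 0 line(s) (total 0); column heights now [4 4 4 4 2 0], max=4
Drop 4: T rot3 at col 1 lands with bottom-row=4; cleared 0 line(s) (total 0); column heights now [4 6 7 4 2 0], max=7
Drop 5: O rot3 at col 3 lands with bottom-row=4; cleared 0 line(s) (total 0); column heights now [4 6 7 6 6 0], max=7

Answer: ......
..#...
.####.
..###.
####..
..##..
.####.
.##...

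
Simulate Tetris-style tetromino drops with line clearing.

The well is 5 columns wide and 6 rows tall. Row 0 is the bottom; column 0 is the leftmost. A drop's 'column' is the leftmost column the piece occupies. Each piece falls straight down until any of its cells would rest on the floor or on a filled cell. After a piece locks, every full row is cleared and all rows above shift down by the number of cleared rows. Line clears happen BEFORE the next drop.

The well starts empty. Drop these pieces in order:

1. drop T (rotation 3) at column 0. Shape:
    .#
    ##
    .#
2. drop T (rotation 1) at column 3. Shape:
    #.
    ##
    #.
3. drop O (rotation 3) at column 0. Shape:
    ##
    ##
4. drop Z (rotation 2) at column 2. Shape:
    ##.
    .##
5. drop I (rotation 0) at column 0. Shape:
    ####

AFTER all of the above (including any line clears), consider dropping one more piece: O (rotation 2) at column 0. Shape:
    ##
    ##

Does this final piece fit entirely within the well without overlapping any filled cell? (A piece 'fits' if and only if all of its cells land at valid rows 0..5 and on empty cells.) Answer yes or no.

Drop 1: T rot3 at col 0 lands with bottom-row=0; cleared 0 line(s) (total 0); column heights now [2 3 0 0 0], max=3
Drop 2: T rot1 at col 3 lands with bottom-row=0; cleared 0 line(s) (total 0); column heights now [2 3 0 3 2], max=3
Drop 3: O rot3 at col 0 lands with bottom-row=3; cleared 0 line(s) (total 0); column heights now [5 5 0 3 2], max=5
Drop 4: Z rot2 at col 2 lands with bottom-row=3; cleared 0 line(s) (total 0); column heights now [5 5 5 5 4], max=5
Drop 5: I rot0 at col 0 lands with bottom-row=5; cleared 0 line(s) (total 0); column heights now [6 6 6 6 4], max=6
Test piece O rot2 at col 0 (width 2): heights before test = [6 6 6 6 4]; fits = False

Answer: no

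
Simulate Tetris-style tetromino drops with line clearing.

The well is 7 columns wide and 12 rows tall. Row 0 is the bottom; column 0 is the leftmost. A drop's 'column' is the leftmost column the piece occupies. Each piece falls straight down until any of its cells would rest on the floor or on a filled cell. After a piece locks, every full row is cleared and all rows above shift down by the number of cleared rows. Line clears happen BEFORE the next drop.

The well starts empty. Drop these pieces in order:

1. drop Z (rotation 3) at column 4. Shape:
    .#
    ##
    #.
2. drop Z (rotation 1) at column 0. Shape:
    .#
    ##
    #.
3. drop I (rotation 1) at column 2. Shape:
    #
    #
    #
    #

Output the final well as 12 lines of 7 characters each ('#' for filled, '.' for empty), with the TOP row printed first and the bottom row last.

Answer: .......
.......
.......
.......
.......
.......
.......
.......
..#....
.##..#.
###.##.
#.#.#..

Derivation:
Drop 1: Z rot3 at col 4 lands with bottom-row=0; cleared 0 line(s) (total 0); column heights now [0 0 0 0 2 3 0], max=3
Drop 2: Z rot1 at col 0 lands with bottom-row=0; cleared 0 line(s) (total 0); column heights now [2 3 0 0 2 3 0], max=3
Drop 3: I rot1 at col 2 lands with bottom-row=0; cleared 0 line(s) (total 0); column heights now [2 3 4 0 2 3 0], max=4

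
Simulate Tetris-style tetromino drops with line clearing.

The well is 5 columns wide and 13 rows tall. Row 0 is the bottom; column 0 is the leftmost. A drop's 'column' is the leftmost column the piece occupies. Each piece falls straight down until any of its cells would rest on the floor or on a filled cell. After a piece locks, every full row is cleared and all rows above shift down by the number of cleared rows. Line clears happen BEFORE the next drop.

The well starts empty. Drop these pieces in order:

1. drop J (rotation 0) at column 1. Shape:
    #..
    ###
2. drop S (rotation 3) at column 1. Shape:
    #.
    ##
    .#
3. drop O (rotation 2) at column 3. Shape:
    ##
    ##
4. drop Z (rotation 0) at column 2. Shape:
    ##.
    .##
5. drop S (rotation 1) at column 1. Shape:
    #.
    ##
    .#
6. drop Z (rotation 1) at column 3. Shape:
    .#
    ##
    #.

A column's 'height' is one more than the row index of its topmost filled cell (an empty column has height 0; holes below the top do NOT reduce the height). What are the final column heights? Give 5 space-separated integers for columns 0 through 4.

Answer: 0 8 7 7 8

Derivation:
Drop 1: J rot0 at col 1 lands with bottom-row=0; cleared 0 line(s) (total 0); column heights now [0 2 1 1 0], max=2
Drop 2: S rot3 at col 1 lands with bottom-row=1; cleared 0 line(s) (total 0); column heights now [0 4 3 1 0], max=4
Drop 3: O rot2 at col 3 lands with bottom-row=1; cleared 0 line(s) (total 0); column heights now [0 4 3 3 3], max=4
Drop 4: Z rot0 at col 2 lands with bottom-row=3; cleared 0 line(s) (total 0); column heights now [0 4 5 5 4], max=5
Drop 5: S rot1 at col 1 lands with bottom-row=5; cleared 0 line(s) (total 0); column heights now [0 8 7 5 4], max=8
Drop 6: Z rot1 at col 3 lands with bottom-row=5; cleared 0 line(s) (total 0); column heights now [0 8 7 7 8], max=8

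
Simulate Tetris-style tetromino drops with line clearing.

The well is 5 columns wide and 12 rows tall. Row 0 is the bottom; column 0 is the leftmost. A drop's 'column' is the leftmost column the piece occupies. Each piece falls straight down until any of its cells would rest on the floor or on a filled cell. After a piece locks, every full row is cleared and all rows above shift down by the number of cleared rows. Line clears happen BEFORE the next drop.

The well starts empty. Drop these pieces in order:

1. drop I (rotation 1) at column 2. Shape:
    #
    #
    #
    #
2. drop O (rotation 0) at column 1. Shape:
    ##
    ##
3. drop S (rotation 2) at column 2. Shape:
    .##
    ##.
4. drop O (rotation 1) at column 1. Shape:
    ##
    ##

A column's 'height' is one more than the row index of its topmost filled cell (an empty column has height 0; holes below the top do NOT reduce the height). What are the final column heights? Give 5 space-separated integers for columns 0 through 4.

Drop 1: I rot1 at col 2 lands with bottom-row=0; cleared 0 line(s) (total 0); column heights now [0 0 4 0 0], max=4
Drop 2: O rot0 at col 1 lands with bottom-row=4; cleared 0 line(s) (total 0); column heights now [0 6 6 0 0], max=6
Drop 3: S rot2 at col 2 lands with bottom-row=6; cleared 0 line(s) (total 0); column heights now [0 6 7 8 8], max=8
Drop 4: O rot1 at col 1 lands with bottom-row=7; cleared 0 line(s) (total 0); column heights now [0 9 9 8 8], max=9

Answer: 0 9 9 8 8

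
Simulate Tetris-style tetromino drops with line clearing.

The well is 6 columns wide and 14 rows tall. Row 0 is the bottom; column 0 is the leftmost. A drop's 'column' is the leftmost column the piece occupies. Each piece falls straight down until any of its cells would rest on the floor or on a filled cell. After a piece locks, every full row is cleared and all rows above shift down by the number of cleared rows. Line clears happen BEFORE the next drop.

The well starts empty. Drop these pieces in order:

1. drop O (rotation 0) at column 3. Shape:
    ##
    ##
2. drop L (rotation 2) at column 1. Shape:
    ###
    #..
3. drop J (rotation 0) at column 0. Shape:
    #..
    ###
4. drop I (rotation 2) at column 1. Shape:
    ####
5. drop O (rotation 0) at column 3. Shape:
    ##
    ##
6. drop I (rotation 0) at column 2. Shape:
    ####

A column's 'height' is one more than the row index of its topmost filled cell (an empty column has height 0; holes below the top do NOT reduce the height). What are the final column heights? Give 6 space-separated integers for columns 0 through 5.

Drop 1: O rot0 at col 3 lands with bottom-row=0; cleared 0 line(s) (total 0); column heights now [0 0 0 2 2 0], max=2
Drop 2: L rot2 at col 1 lands with bottom-row=1; cleared 0 line(s) (total 0); column heights now [0 3 3 3 2 0], max=3
Drop 3: J rot0 at col 0 lands with bottom-row=3; cleared 0 line(s) (total 0); column heights now [5 4 4 3 2 0], max=5
Drop 4: I rot2 at col 1 lands with bottom-row=4; cleared 0 line(s) (total 0); column heights now [5 5 5 5 5 0], max=5
Drop 5: O rot0 at col 3 lands with bottom-row=5; cleared 0 line(s) (total 0); column heights now [5 5 5 7 7 0], max=7
Drop 6: I rot0 at col 2 lands with bottom-row=7; cleared 0 line(s) (total 0); column heights now [5 5 8 8 8 8], max=8

Answer: 5 5 8 8 8 8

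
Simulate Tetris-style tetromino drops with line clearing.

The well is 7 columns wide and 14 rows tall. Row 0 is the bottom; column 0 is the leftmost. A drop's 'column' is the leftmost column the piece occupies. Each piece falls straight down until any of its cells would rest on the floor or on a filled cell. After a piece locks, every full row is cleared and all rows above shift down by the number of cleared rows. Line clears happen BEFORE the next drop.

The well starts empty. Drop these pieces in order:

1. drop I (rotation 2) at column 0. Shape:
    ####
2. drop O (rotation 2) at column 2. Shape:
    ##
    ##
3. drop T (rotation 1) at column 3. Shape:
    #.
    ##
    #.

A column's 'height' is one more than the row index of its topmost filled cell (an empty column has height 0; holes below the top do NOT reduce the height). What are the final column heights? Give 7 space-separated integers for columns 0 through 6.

Answer: 1 1 3 6 5 0 0

Derivation:
Drop 1: I rot2 at col 0 lands with bottom-row=0; cleared 0 line(s) (total 0); column heights now [1 1 1 1 0 0 0], max=1
Drop 2: O rot2 at col 2 lands with bottom-row=1; cleared 0 line(s) (total 0); column heights now [1 1 3 3 0 0 0], max=3
Drop 3: T rot1 at col 3 lands with bottom-row=3; cleared 0 line(s) (total 0); column heights now [1 1 3 6 5 0 0], max=6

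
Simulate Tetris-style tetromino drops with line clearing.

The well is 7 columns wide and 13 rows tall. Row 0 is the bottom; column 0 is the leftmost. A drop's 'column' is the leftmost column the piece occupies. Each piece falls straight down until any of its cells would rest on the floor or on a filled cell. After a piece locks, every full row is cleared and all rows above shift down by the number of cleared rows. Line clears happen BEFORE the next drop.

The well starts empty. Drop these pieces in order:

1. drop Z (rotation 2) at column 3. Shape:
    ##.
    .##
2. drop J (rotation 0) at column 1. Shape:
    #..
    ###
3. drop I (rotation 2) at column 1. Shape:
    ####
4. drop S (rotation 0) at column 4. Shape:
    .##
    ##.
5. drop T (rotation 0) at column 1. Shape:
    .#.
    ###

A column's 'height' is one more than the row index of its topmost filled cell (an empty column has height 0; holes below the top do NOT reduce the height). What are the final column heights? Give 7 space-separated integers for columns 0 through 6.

Drop 1: Z rot2 at col 3 lands with bottom-row=0; cleared 0 line(s) (total 0); column heights now [0 0 0 2 2 1 0], max=2
Drop 2: J rot0 at col 1 lands with bottom-row=2; cleared 0 line(s) (total 0); column heights now [0 4 3 3 2 1 0], max=4
Drop 3: I rot2 at col 1 lands with bottom-row=4; cleared 0 line(s) (total 0); column heights now [0 5 5 5 5 1 0], max=5
Drop 4: S rot0 at col 4 lands with bottom-row=5; cleared 0 line(s) (total 0); column heights now [0 5 5 5 6 7 7], max=7
Drop 5: T rot0 at col 1 lands with bottom-row=5; cleared 0 line(s) (total 0); column heights now [0 6 7 6 6 7 7], max=7

Answer: 0 6 7 6 6 7 7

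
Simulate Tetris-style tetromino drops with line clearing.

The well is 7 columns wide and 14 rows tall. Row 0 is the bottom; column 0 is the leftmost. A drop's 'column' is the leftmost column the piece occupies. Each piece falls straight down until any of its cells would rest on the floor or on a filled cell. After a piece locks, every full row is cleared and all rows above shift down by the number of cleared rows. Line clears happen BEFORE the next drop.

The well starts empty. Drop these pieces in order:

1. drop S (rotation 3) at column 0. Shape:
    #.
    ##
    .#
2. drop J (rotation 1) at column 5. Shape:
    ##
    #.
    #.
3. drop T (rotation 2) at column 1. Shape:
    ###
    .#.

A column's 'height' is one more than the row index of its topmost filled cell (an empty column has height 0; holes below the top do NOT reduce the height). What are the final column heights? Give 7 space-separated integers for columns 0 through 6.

Drop 1: S rot3 at col 0 lands with bottom-row=0; cleared 0 line(s) (total 0); column heights now [3 2 0 0 0 0 0], max=3
Drop 2: J rot1 at col 5 lands with bottom-row=0; cleared 0 line(s) (total 0); column heights now [3 2 0 0 0 3 3], max=3
Drop 3: T rot2 at col 1 lands with bottom-row=1; cleared 0 line(s) (total 0); column heights now [3 3 3 3 0 3 3], max=3

Answer: 3 3 3 3 0 3 3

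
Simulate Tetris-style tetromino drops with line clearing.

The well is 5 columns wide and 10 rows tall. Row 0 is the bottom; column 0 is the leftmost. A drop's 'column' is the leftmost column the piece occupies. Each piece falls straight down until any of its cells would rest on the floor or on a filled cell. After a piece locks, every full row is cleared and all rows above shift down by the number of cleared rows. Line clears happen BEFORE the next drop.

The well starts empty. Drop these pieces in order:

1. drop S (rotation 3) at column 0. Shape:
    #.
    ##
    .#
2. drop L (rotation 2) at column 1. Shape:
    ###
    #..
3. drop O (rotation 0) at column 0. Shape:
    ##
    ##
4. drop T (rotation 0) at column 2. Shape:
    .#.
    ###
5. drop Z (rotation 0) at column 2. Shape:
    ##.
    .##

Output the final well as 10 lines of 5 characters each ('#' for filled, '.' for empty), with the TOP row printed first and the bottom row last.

Drop 1: S rot3 at col 0 lands with bottom-row=0; cleared 0 line(s) (total 0); column heights now [3 2 0 0 0], max=3
Drop 2: L rot2 at col 1 lands with bottom-row=2; cleared 0 line(s) (total 0); column heights now [3 4 4 4 0], max=4
Drop 3: O rot0 at col 0 lands with bottom-row=4; cleared 0 line(s) (total 0); column heights now [6 6 4 4 0], max=6
Drop 4: T rot0 at col 2 lands with bottom-row=4; cleared 1 line(s) (total 1); column heights now [5 5 4 5 0], max=5
Drop 5: Z rot0 at col 2 lands with bottom-row=5; cleared 0 line(s) (total 1); column heights now [5 5 7 7 6], max=7

Answer: .....
.....
.....
..##.
...##
##.#.
.###.
##...
##...
.#...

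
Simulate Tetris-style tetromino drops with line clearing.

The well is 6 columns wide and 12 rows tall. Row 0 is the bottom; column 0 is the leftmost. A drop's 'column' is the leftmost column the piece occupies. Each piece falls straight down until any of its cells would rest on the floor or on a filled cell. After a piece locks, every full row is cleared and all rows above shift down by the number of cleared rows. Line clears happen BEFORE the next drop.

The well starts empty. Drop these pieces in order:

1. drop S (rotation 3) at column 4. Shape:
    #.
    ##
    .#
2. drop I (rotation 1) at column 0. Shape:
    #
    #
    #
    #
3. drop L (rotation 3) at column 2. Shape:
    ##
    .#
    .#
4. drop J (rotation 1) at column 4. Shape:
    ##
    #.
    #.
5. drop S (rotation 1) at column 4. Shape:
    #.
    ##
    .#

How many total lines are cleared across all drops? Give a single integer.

Drop 1: S rot3 at col 4 lands with bottom-row=0; cleared 0 line(s) (total 0); column heights now [0 0 0 0 3 2], max=3
Drop 2: I rot1 at col 0 lands with bottom-row=0; cleared 0 line(s) (total 0); column heights now [4 0 0 0 3 2], max=4
Drop 3: L rot3 at col 2 lands with bottom-row=0; cleared 0 line(s) (total 0); column heights now [4 0 3 3 3 2], max=4
Drop 4: J rot1 at col 4 lands with bottom-row=3; cleared 0 line(s) (total 0); column heights now [4 0 3 3 6 6], max=6
Drop 5: S rot1 at col 4 lands with bottom-row=6; cleared 0 line(s) (total 0); column heights now [4 0 3 3 9 8], max=9

Answer: 0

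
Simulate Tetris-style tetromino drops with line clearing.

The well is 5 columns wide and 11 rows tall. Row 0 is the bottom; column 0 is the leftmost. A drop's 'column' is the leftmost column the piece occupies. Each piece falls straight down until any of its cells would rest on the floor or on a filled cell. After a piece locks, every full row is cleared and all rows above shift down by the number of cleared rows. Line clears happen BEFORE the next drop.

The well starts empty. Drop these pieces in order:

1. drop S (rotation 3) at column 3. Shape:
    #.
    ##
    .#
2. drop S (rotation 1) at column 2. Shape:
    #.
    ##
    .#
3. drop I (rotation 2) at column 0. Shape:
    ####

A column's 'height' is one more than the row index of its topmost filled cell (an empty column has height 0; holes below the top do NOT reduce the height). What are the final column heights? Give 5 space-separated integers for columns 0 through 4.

Answer: 7 7 7 7 2

Derivation:
Drop 1: S rot3 at col 3 lands with bottom-row=0; cleared 0 line(s) (total 0); column heights now [0 0 0 3 2], max=3
Drop 2: S rot1 at col 2 lands with bottom-row=3; cleared 0 line(s) (total 0); column heights now [0 0 6 5 2], max=6
Drop 3: I rot2 at col 0 lands with bottom-row=6; cleared 0 line(s) (total 0); column heights now [7 7 7 7 2], max=7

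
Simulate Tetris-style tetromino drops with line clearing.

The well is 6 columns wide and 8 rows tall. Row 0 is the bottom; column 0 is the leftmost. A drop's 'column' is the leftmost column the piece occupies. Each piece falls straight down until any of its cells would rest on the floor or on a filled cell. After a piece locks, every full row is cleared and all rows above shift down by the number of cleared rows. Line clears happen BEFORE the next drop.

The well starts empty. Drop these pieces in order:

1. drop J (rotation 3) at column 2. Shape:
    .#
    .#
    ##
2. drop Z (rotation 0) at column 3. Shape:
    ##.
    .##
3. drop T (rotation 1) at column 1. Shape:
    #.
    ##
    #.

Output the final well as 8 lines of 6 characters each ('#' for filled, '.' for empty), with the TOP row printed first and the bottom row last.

Drop 1: J rot3 at col 2 lands with bottom-row=0; cleared 0 line(s) (total 0); column heights now [0 0 1 3 0 0], max=3
Drop 2: Z rot0 at col 3 lands with bottom-row=2; cleared 0 line(s) (total 0); column heights now [0 0 1 4 4 3], max=4
Drop 3: T rot1 at col 1 lands with bottom-row=0; cleared 0 line(s) (total 0); column heights now [0 3 2 4 4 3], max=4

Answer: ......
......
......
......
...##.
.#.###
.###..
.###..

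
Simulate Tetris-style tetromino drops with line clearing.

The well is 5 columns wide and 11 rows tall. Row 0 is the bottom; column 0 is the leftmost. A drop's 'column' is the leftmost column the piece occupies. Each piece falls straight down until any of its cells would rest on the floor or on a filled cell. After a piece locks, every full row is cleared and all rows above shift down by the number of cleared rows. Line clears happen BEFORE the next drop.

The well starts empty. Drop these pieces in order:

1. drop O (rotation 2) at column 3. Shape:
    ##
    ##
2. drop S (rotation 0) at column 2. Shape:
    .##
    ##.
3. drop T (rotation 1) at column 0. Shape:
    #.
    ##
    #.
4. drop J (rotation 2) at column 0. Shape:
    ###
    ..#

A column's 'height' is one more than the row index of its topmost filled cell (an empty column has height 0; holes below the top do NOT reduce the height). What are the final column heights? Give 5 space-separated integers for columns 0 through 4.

Drop 1: O rot2 at col 3 lands with bottom-row=0; cleared 0 line(s) (total 0); column heights now [0 0 0 2 2], max=2
Drop 2: S rot0 at col 2 lands with bottom-row=2; cleared 0 line(s) (total 0); column heights now [0 0 3 4 4], max=4
Drop 3: T rot1 at col 0 lands with bottom-row=0; cleared 0 line(s) (total 0); column heights now [3 2 3 4 4], max=4
Drop 4: J rot2 at col 0 lands with bottom-row=3; cleared 0 line(s) (total 0); column heights now [5 5 5 4 4], max=5

Answer: 5 5 5 4 4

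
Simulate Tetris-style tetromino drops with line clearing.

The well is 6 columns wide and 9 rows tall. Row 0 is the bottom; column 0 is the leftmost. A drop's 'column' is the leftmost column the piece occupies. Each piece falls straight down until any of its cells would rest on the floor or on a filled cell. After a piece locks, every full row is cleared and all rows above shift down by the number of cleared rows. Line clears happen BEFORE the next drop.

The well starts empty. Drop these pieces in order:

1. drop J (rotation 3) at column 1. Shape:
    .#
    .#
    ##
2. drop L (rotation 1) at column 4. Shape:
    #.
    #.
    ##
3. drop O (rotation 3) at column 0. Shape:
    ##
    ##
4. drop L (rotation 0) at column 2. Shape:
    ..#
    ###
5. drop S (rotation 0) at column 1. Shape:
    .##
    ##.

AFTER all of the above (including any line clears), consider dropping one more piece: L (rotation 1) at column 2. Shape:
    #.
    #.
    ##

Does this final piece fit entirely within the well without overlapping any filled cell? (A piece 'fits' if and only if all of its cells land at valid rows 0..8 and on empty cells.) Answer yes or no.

Answer: yes

Derivation:
Drop 1: J rot3 at col 1 lands with bottom-row=0; cleared 0 line(s) (total 0); column heights now [0 1 3 0 0 0], max=3
Drop 2: L rot1 at col 4 lands with bottom-row=0; cleared 0 line(s) (total 0); column heights now [0 1 3 0 3 1], max=3
Drop 3: O rot3 at col 0 lands with bottom-row=1; cleared 0 line(s) (total 0); column heights now [3 3 3 0 3 1], max=3
Drop 4: L rot0 at col 2 lands with bottom-row=3; cleared 0 line(s) (total 0); column heights now [3 3 4 4 5 1], max=5
Drop 5: S rot0 at col 1 lands with bottom-row=4; cleared 0 line(s) (total 0); column heights now [3 5 6 6 5 1], max=6
Test piece L rot1 at col 2 (width 2): heights before test = [3 5 6 6 5 1]; fits = True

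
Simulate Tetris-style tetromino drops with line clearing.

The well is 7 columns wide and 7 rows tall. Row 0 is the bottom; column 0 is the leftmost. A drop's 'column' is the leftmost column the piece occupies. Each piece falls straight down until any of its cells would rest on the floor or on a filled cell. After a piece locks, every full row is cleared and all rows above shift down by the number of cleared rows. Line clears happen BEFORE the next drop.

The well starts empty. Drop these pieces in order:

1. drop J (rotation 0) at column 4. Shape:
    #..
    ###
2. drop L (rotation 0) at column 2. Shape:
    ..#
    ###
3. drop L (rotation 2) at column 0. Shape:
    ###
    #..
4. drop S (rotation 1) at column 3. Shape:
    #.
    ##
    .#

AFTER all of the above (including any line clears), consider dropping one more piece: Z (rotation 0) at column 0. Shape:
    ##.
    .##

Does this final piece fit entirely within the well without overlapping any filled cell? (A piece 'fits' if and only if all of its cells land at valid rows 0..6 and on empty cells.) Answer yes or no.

Drop 1: J rot0 at col 4 lands with bottom-row=0; cleared 0 line(s) (total 0); column heights now [0 0 0 0 2 1 1], max=2
Drop 2: L rot0 at col 2 lands with bottom-row=2; cleared 0 line(s) (total 0); column heights now [0 0 3 3 4 1 1], max=4
Drop 3: L rot2 at col 0 lands with bottom-row=2; cleared 0 line(s) (total 0); column heights now [4 4 4 3 4 1 1], max=4
Drop 4: S rot1 at col 3 lands with bottom-row=4; cleared 0 line(s) (total 0); column heights now [4 4 4 7 6 1 1], max=7
Test piece Z rot0 at col 0 (width 3): heights before test = [4 4 4 7 6 1 1]; fits = True

Answer: yes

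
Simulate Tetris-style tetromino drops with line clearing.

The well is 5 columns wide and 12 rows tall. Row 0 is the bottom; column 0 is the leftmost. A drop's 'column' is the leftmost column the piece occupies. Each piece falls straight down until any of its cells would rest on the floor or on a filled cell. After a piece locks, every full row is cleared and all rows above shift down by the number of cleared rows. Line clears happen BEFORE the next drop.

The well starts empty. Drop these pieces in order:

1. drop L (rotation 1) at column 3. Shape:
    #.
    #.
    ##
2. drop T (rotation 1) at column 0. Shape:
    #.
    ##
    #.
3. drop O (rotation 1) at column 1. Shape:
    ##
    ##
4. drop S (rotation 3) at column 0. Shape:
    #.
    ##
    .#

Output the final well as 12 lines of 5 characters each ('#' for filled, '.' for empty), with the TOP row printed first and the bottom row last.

Answer: .....
.....
.....
.....
.....
#....
##...
.#...
.##..
####.
##.#.
#..##

Derivation:
Drop 1: L rot1 at col 3 lands with bottom-row=0; cleared 0 line(s) (total 0); column heights now [0 0 0 3 1], max=3
Drop 2: T rot1 at col 0 lands with bottom-row=0; cleared 0 line(s) (total 0); column heights now [3 2 0 3 1], max=3
Drop 3: O rot1 at col 1 lands with bottom-row=2; cleared 0 line(s) (total 0); column heights now [3 4 4 3 1], max=4
Drop 4: S rot3 at col 0 lands with bottom-row=4; cleared 0 line(s) (total 0); column heights now [7 6 4 3 1], max=7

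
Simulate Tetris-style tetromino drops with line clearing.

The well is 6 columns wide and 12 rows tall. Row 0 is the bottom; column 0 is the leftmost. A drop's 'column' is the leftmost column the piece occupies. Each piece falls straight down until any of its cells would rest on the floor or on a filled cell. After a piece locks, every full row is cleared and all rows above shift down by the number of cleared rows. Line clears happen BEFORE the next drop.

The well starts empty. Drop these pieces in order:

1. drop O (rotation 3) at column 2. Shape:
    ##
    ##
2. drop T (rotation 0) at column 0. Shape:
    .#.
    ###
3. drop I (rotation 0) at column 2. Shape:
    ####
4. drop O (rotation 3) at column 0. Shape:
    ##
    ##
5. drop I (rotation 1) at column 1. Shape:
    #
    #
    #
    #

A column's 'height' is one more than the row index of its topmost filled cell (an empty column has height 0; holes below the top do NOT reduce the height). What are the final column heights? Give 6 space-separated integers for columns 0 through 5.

Drop 1: O rot3 at col 2 lands with bottom-row=0; cleared 0 line(s) (total 0); column heights now [0 0 2 2 0 0], max=2
Drop 2: T rot0 at col 0 lands with bottom-row=2; cleared 0 line(s) (total 0); column heights now [3 4 3 2 0 0], max=4
Drop 3: I rot0 at col 2 lands with bottom-row=3; cleared 0 line(s) (total 0); column heights now [3 4 4 4 4 4], max=4
Drop 4: O rot3 at col 0 lands with bottom-row=4; cleared 0 line(s) (total 0); column heights now [6 6 4 4 4 4], max=6
Drop 5: I rot1 at col 1 lands with bottom-row=6; cleared 0 line(s) (total 0); column heights now [6 10 4 4 4 4], max=10

Answer: 6 10 4 4 4 4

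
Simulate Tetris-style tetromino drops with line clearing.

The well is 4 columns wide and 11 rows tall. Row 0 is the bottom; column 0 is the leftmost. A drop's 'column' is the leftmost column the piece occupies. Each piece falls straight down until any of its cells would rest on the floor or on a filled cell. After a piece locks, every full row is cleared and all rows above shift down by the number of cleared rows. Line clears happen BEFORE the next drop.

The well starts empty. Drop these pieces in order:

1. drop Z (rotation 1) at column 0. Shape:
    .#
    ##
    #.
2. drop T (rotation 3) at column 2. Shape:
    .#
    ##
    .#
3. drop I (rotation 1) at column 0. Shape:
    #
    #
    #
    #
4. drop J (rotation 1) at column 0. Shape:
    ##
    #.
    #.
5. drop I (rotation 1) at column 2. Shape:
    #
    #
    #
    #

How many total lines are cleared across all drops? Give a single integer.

Answer: 2

Derivation:
Drop 1: Z rot1 at col 0 lands with bottom-row=0; cleared 0 line(s) (total 0); column heights now [2 3 0 0], max=3
Drop 2: T rot3 at col 2 lands with bottom-row=0; cleared 1 line(s) (total 1); column heights now [1 2 0 2], max=2
Drop 3: I rot1 at col 0 lands with bottom-row=1; cleared 0 line(s) (total 1); column heights now [5 2 0 2], max=5
Drop 4: J rot1 at col 0 lands with bottom-row=5; cleared 0 line(s) (total 1); column heights now [8 8 0 2], max=8
Drop 5: I rot1 at col 2 lands with bottom-row=0; cleared 1 line(s) (total 2); column heights now [7 7 3 1], max=7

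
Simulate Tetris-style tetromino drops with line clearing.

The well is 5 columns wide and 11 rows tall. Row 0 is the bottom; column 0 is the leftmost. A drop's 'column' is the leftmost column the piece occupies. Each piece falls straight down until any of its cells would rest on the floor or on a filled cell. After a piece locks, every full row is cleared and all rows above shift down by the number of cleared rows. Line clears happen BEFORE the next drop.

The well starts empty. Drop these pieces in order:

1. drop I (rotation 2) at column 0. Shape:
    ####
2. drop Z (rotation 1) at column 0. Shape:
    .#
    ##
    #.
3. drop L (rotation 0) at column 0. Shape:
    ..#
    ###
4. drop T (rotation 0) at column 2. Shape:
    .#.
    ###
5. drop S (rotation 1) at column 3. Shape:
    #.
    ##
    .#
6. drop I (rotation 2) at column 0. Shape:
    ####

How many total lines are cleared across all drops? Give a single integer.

Answer: 0

Derivation:
Drop 1: I rot2 at col 0 lands with bottom-row=0; cleared 0 line(s) (total 0); column heights now [1 1 1 1 0], max=1
Drop 2: Z rot1 at col 0 lands with bottom-row=1; cleared 0 line(s) (total 0); column heights now [3 4 1 1 0], max=4
Drop 3: L rot0 at col 0 lands with bottom-row=4; cleared 0 line(s) (total 0); column heights now [5 5 6 1 0], max=6
Drop 4: T rot0 at col 2 lands with bottom-row=6; cleared 0 line(s) (total 0); column heights now [5 5 7 8 7], max=8
Drop 5: S rot1 at col 3 lands with bottom-row=7; cleared 0 line(s) (total 0); column heights now [5 5 7 10 9], max=10
Drop 6: I rot2 at col 0 lands with bottom-row=10; cleared 0 line(s) (total 0); column heights now [11 11 11 11 9], max=11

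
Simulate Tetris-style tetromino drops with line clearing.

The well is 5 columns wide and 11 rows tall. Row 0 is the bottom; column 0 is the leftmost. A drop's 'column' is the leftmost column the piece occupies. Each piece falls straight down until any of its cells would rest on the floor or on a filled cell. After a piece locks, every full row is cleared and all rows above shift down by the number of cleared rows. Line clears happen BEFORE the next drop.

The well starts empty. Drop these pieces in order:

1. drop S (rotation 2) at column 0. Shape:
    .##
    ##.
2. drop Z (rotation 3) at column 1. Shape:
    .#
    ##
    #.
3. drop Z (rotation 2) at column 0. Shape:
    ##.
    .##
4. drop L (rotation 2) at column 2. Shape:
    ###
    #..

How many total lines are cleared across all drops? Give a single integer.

Answer: 0

Derivation:
Drop 1: S rot2 at col 0 lands with bottom-row=0; cleared 0 line(s) (total 0); column heights now [1 2 2 0 0], max=2
Drop 2: Z rot3 at col 1 lands with bottom-row=2; cleared 0 line(s) (total 0); column heights now [1 4 5 0 0], max=5
Drop 3: Z rot2 at col 0 lands with bottom-row=5; cleared 0 line(s) (total 0); column heights now [7 7 6 0 0], max=7
Drop 4: L rot2 at col 2 lands with bottom-row=6; cleared 0 line(s) (total 0); column heights now [7 7 8 8 8], max=8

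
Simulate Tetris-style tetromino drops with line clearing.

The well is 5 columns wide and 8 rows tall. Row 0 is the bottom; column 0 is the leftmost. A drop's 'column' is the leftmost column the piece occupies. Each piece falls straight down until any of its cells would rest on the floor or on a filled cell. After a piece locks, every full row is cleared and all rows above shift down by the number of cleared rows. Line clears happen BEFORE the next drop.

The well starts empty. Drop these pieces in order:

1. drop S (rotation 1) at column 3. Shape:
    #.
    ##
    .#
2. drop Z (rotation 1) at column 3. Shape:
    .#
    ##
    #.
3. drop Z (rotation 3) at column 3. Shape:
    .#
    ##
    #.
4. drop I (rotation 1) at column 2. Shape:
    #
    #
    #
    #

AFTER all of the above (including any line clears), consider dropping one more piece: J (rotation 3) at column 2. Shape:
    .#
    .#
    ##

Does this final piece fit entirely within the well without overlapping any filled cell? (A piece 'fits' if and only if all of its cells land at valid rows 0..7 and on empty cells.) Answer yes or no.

Answer: no

Derivation:
Drop 1: S rot1 at col 3 lands with bottom-row=0; cleared 0 line(s) (total 0); column heights now [0 0 0 3 2], max=3
Drop 2: Z rot1 at col 3 lands with bottom-row=3; cleared 0 line(s) (total 0); column heights now [0 0 0 5 6], max=6
Drop 3: Z rot3 at col 3 lands with bottom-row=5; cleared 0 line(s) (total 0); column heights now [0 0 0 7 8], max=8
Drop 4: I rot1 at col 2 lands with bottom-row=0; cleared 0 line(s) (total 0); column heights now [0 0 4 7 8], max=8
Test piece J rot3 at col 2 (width 2): heights before test = [0 0 4 7 8]; fits = False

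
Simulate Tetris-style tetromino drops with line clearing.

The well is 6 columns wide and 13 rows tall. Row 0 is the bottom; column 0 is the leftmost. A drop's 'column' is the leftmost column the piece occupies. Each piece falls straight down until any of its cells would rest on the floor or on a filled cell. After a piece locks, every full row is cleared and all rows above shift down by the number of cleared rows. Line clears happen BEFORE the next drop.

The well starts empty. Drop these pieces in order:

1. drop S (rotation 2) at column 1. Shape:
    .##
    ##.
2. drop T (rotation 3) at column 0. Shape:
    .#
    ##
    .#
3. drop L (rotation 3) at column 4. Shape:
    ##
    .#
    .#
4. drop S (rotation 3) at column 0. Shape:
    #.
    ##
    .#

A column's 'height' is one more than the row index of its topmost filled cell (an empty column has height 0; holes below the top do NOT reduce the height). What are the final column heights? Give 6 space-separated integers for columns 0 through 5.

Drop 1: S rot2 at col 1 lands with bottom-row=0; cleared 0 line(s) (total 0); column heights now [0 1 2 2 0 0], max=2
Drop 2: T rot3 at col 0 lands with bottom-row=1; cleared 0 line(s) (total 0); column heights now [3 4 2 2 0 0], max=4
Drop 3: L rot3 at col 4 lands with bottom-row=0; cleared 0 line(s) (total 0); column heights now [3 4 2 2 3 3], max=4
Drop 4: S rot3 at col 0 lands with bottom-row=4; cleared 0 line(s) (total 0); column heights now [7 6 2 2 3 3], max=7

Answer: 7 6 2 2 3 3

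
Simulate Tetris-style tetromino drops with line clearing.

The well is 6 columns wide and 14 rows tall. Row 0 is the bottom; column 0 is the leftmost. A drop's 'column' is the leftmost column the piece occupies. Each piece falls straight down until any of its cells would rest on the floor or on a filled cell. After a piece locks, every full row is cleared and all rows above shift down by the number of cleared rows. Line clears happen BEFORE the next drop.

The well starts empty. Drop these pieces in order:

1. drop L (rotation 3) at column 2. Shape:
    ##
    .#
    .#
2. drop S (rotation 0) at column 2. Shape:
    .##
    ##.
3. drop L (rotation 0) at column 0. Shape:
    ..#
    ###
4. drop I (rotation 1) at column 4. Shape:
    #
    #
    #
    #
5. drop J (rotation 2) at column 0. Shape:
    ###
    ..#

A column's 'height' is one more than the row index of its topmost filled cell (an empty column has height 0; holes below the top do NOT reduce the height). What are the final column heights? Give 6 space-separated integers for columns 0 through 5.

Drop 1: L rot3 at col 2 lands with bottom-row=0; cleared 0 line(s) (total 0); column heights now [0 0 3 3 0 0], max=3
Drop 2: S rot0 at col 2 lands with bottom-row=3; cleared 0 line(s) (total 0); column heights now [0 0 4 5 5 0], max=5
Drop 3: L rot0 at col 0 lands with bottom-row=4; cleared 0 line(s) (total 0); column heights now [5 5 6 5 5 0], max=6
Drop 4: I rot1 at col 4 lands with bottom-row=5; cleared 0 line(s) (total 0); column heights now [5 5 6 5 9 0], max=9
Drop 5: J rot2 at col 0 lands with bottom-row=6; cleared 0 line(s) (total 0); column heights now [8 8 8 5 9 0], max=9

Answer: 8 8 8 5 9 0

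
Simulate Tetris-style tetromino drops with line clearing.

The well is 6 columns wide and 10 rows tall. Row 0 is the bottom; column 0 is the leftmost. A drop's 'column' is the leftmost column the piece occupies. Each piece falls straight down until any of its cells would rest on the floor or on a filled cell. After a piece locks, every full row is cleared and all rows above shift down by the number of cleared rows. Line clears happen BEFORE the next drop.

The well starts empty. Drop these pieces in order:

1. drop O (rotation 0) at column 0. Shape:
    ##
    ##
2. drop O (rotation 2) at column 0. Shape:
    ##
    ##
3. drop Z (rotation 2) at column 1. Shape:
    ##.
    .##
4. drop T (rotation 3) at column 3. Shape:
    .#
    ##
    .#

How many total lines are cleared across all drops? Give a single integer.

Answer: 0

Derivation:
Drop 1: O rot0 at col 0 lands with bottom-row=0; cleared 0 line(s) (total 0); column heights now [2 2 0 0 0 0], max=2
Drop 2: O rot2 at col 0 lands with bottom-row=2; cleared 0 line(s) (total 0); column heights now [4 4 0 0 0 0], max=4
Drop 3: Z rot2 at col 1 lands with bottom-row=3; cleared 0 line(s) (total 0); column heights now [4 5 5 4 0 0], max=5
Drop 4: T rot3 at col 3 lands with bottom-row=3; cleared 0 line(s) (total 0); column heights now [4 5 5 5 6 0], max=6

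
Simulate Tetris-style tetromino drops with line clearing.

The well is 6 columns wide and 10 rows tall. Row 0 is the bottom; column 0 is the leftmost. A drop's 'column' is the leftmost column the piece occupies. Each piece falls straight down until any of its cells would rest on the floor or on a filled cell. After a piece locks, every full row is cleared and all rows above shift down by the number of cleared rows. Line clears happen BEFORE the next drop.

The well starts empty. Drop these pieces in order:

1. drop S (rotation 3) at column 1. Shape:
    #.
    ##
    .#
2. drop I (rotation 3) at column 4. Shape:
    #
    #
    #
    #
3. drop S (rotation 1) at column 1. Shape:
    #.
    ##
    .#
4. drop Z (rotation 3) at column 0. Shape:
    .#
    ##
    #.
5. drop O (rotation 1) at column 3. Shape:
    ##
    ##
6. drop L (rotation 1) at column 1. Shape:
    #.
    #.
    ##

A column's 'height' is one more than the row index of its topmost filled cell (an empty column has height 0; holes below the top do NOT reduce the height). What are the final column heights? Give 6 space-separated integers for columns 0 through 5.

Drop 1: S rot3 at col 1 lands with bottom-row=0; cleared 0 line(s) (total 0); column heights now [0 3 2 0 0 0], max=3
Drop 2: I rot3 at col 4 lands with bottom-row=0; cleared 0 line(s) (total 0); column heights now [0 3 2 0 4 0], max=4
Drop 3: S rot1 at col 1 lands with bottom-row=2; cleared 0 line(s) (total 0); column heights now [0 5 4 0 4 0], max=5
Drop 4: Z rot3 at col 0 lands with bottom-row=4; cleared 0 line(s) (total 0); column heights now [6 7 4 0 4 0], max=7
Drop 5: O rot1 at col 3 lands with bottom-row=4; cleared 0 line(s) (total 0); column heights now [6 7 4 6 6 0], max=7
Drop 6: L rot1 at col 1 lands with bottom-row=7; cleared 0 line(s) (total 0); column heights now [6 10 8 6 6 0], max=10

Answer: 6 10 8 6 6 0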